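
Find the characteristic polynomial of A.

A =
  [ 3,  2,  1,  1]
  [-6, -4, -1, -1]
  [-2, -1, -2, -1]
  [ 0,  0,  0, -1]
x^4 + 4*x^3 + 6*x^2 + 4*x + 1

Expanding det(x·I − A) (e.g. by cofactor expansion or by noting that A is similar to its Jordan form J, which has the same characteristic polynomial as A) gives
  χ_A(x) = x^4 + 4*x^3 + 6*x^2 + 4*x + 1
which factors as (x + 1)^4. The eigenvalues (with algebraic multiplicities) are λ = -1 with multiplicity 4.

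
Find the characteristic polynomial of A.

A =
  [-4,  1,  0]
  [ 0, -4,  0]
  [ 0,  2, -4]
x^3 + 12*x^2 + 48*x + 64

Expanding det(x·I − A) (e.g. by cofactor expansion or by noting that A is similar to its Jordan form J, which has the same characteristic polynomial as A) gives
  χ_A(x) = x^3 + 12*x^2 + 48*x + 64
which factors as (x + 4)^3. The eigenvalues (with algebraic multiplicities) are λ = -4 with multiplicity 3.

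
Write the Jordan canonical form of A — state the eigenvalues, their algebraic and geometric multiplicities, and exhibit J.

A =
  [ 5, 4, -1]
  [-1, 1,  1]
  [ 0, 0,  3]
J_3(3)

The characteristic polynomial is
  det(x·I − A) = x^3 - 9*x^2 + 27*x - 27 = (x - 3)^3

Eigenvalues and multiplicities (the geometric multiplicity of λ is n − rank(A − λI), which equals the number of Jordan blocks for λ):
  λ = 3: algebraic multiplicity = 3, geometric multiplicity = 1

Determining the block sizes for each eigenvalue:
  λ = 3: one block (gm = 1), so the single block has size am = 3 → block sizes [3]

Assembling the blocks gives a Jordan form
J =
  [3, 1, 0]
  [0, 3, 1]
  [0, 0, 3]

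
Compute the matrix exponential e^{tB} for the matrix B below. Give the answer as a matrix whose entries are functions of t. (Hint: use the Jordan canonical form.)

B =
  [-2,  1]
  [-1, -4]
e^{tB} =
  [t*exp(-3*t) + exp(-3*t), t*exp(-3*t)]
  [-t*exp(-3*t), -t*exp(-3*t) + exp(-3*t)]

Strategy: write B = P · J · P⁻¹ where J is a Jordan canonical form, so e^{tB} = P · e^{tJ} · P⁻¹, and e^{tJ} can be computed block-by-block.

B has Jordan form
J =
  [-3,  1]
  [ 0, -3]
(up to reordering of blocks).

Per-block formulas:
  For a 2×2 Jordan block J_2(-3): exp(t · J_2(-3)) = e^(-3t)·(I + t·N), where N is the 2×2 nilpotent shift.

After assembling e^{tJ} and conjugating by P, we get:

e^{tB} =
  [t*exp(-3*t) + exp(-3*t), t*exp(-3*t)]
  [-t*exp(-3*t), -t*exp(-3*t) + exp(-3*t)]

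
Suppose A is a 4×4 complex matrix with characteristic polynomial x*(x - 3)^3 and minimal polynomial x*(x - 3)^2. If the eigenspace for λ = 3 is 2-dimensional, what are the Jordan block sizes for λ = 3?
Block sizes for λ = 3: [2, 1]

Step 1 — from the characteristic polynomial, algebraic multiplicity of λ = 3 is 3. From dim ker(A − (3)·I) = 2, there are exactly 2 Jordan blocks for λ = 3.
Step 2 — from the minimal polynomial, the factor (x − 3)^2 tells us the largest block for λ = 3 has size 2.
Step 3 — with total size 3, 2 blocks, and largest block 2, the block sizes (in nonincreasing order) are [2, 1].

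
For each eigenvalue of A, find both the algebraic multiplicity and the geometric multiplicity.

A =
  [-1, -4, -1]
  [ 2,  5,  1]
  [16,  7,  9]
λ = 1: alg = 1, geom = 1; λ = 6: alg = 2, geom = 1

Step 1 — factor the characteristic polynomial to read off the algebraic multiplicities:
  χ_A(x) = (x - 6)^2*(x - 1)

Step 2 — compute geometric multiplicities via the rank-nullity identity g(λ) = n − rank(A − λI):
  rank(A − (1)·I) = 2, so dim ker(A − (1)·I) = n − 2 = 1
  rank(A − (6)·I) = 2, so dim ker(A − (6)·I) = n − 2 = 1

Summary:
  λ = 1: algebraic multiplicity = 1, geometric multiplicity = 1
  λ = 6: algebraic multiplicity = 2, geometric multiplicity = 1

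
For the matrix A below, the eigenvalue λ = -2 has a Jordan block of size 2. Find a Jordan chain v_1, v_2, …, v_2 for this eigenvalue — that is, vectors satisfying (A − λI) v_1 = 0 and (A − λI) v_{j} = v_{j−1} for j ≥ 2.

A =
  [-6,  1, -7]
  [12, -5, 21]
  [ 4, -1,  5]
A Jordan chain for λ = -2 of length 2:
v_1 = (-4, 12, 4)ᵀ
v_2 = (1, 0, 0)ᵀ

Let N = A − (-2)·I. We want v_2 with N^2 v_2 = 0 but N^1 v_2 ≠ 0; then v_{j-1} := N · v_j for j = 2, …, 2.

Pick v_2 = (1, 0, 0)ᵀ.
Then v_1 = N · v_2 = (-4, 12, 4)ᵀ.

Sanity check: (A − (-2)·I) v_1 = (0, 0, 0)ᵀ = 0. ✓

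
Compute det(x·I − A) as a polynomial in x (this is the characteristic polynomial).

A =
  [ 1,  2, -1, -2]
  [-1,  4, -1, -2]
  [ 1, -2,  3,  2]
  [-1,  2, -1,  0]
x^4 - 8*x^3 + 24*x^2 - 32*x + 16

Expanding det(x·I − A) (e.g. by cofactor expansion or by noting that A is similar to its Jordan form J, which has the same characteristic polynomial as A) gives
  χ_A(x) = x^4 - 8*x^3 + 24*x^2 - 32*x + 16
which factors as (x - 2)^4. The eigenvalues (with algebraic multiplicities) are λ = 2 with multiplicity 4.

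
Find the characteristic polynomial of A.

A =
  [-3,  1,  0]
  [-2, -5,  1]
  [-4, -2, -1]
x^3 + 9*x^2 + 27*x + 27

Expanding det(x·I − A) (e.g. by cofactor expansion or by noting that A is similar to its Jordan form J, which has the same characteristic polynomial as A) gives
  χ_A(x) = x^3 + 9*x^2 + 27*x + 27
which factors as (x + 3)^3. The eigenvalues (with algebraic multiplicities) are λ = -3 with multiplicity 3.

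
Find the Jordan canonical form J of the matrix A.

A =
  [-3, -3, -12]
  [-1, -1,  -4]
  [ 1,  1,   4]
J_2(0) ⊕ J_1(0)

The characteristic polynomial is
  det(x·I − A) = x^3

Eigenvalues and multiplicities (the geometric multiplicity of λ is n − rank(A − λI), which equals the number of Jordan blocks for λ):
  λ = 0: algebraic multiplicity = 3, geometric multiplicity = 2

Determining the block sizes for each eigenvalue:
  λ = 0: 2 blocks summing to 3 forces exactly one block of size 2 and the rest size 1 → block sizes [2, 1]

Assembling the blocks gives a Jordan form
J =
  [0, 1, 0]
  [0, 0, 0]
  [0, 0, 0]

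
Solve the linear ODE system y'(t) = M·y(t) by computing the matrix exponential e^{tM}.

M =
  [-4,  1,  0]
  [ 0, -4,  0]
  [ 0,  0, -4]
e^{tM} =
  [exp(-4*t), t*exp(-4*t), 0]
  [0, exp(-4*t), 0]
  [0, 0, exp(-4*t)]

Strategy: write M = P · J · P⁻¹ where J is a Jordan canonical form, so e^{tM} = P · e^{tJ} · P⁻¹, and e^{tJ} can be computed block-by-block.

M has Jordan form
J =
  [-4,  1,  0]
  [ 0, -4,  0]
  [ 0,  0, -4]
(up to reordering of blocks).

Per-block formulas:
  For a 1×1 block at λ = -4: exp(t · [-4]) = [e^(-4t)].
  For a 2×2 Jordan block J_2(-4): exp(t · J_2(-4)) = e^(-4t)·(I + t·N), where N is the 2×2 nilpotent shift.

After assembling e^{tJ} and conjugating by P, we get:

e^{tM} =
  [exp(-4*t), t*exp(-4*t), 0]
  [0, exp(-4*t), 0]
  [0, 0, exp(-4*t)]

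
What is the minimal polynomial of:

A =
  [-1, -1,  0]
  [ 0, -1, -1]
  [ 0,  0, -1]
x^3 + 3*x^2 + 3*x + 1

The characteristic polynomial is χ_A(x) = (x + 1)^3, so the eigenvalues are known. The minimal polynomial is
  m_A(x) = Π_λ (x − λ)^{k_λ}
where k_λ is the size of the *largest* Jordan block for λ (equivalently, the smallest k with (A − λI)^k v = 0 for every generalised eigenvector v of λ).

  λ = -1: largest Jordan block has size 3, contributing (x + 1)^3

So m_A(x) = (x + 1)^3 = x^3 + 3*x^2 + 3*x + 1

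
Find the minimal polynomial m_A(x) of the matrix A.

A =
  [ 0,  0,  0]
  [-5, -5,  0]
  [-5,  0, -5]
x^2 + 5*x

The characteristic polynomial is χ_A(x) = x*(x + 5)^2, so the eigenvalues are known. The minimal polynomial is
  m_A(x) = Π_λ (x − λ)^{k_λ}
where k_λ is the size of the *largest* Jordan block for λ (equivalently, the smallest k with (A − λI)^k v = 0 for every generalised eigenvector v of λ).

  λ = -5: largest Jordan block has size 1, contributing (x + 5)
  λ = 0: largest Jordan block has size 1, contributing (x − 0)

So m_A(x) = x*(x + 5) = x^2 + 5*x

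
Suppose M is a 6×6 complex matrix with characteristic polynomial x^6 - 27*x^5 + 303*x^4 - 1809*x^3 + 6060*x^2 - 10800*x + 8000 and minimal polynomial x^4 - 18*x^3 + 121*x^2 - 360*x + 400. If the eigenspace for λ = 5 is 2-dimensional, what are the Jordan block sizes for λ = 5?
Block sizes for λ = 5: [2, 1]

Step 1 — from the characteristic polynomial, algebraic multiplicity of λ = 5 is 3. From dim ker(M − (5)·I) = 2, there are exactly 2 Jordan blocks for λ = 5.
Step 2 — from the minimal polynomial, the factor (x − 5)^2 tells us the largest block for λ = 5 has size 2.
Step 3 — with total size 3, 2 blocks, and largest block 2, the block sizes (in nonincreasing order) are [2, 1].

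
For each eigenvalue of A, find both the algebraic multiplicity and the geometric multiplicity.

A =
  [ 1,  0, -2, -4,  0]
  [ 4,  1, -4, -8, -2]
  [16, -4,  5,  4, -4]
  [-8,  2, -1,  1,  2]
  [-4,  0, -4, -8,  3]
λ = 1: alg = 2, geom = 2; λ = 3: alg = 3, geom = 2

Step 1 — factor the characteristic polynomial to read off the algebraic multiplicities:
  χ_A(x) = (x - 3)^3*(x - 1)^2

Step 2 — compute geometric multiplicities via the rank-nullity identity g(λ) = n − rank(A − λI):
  rank(A − (1)·I) = 3, so dim ker(A − (1)·I) = n − 3 = 2
  rank(A − (3)·I) = 3, so dim ker(A − (3)·I) = n − 3 = 2

Summary:
  λ = 1: algebraic multiplicity = 2, geometric multiplicity = 2
  λ = 3: algebraic multiplicity = 3, geometric multiplicity = 2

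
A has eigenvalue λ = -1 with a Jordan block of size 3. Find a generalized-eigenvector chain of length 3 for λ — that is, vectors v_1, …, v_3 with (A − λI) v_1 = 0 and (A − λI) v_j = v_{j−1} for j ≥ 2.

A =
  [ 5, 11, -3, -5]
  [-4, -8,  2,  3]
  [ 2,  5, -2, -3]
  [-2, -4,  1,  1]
A Jordan chain for λ = -1 of length 3:
v_1 = (-4, 2, -4, 2)ᵀ
v_2 = (6, -4, 2, -2)ᵀ
v_3 = (1, 0, 0, 0)ᵀ

Let N = A − (-1)·I. We want v_3 with N^3 v_3 = 0 but N^2 v_3 ≠ 0; then v_{j-1} := N · v_j for j = 3, …, 2.

Pick v_3 = (1, 0, 0, 0)ᵀ.
Then v_2 = N · v_3 = (6, -4, 2, -2)ᵀ.
Then v_1 = N · v_2 = (-4, 2, -4, 2)ᵀ.

Sanity check: (A − (-1)·I) v_1 = (0, 0, 0, 0)ᵀ = 0. ✓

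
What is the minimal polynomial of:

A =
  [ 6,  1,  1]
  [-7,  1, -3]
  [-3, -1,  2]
x^3 - 9*x^2 + 27*x - 27

The characteristic polynomial is χ_A(x) = (x - 3)^3, so the eigenvalues are known. The minimal polynomial is
  m_A(x) = Π_λ (x − λ)^{k_λ}
where k_λ is the size of the *largest* Jordan block for λ (equivalently, the smallest k with (A − λI)^k v = 0 for every generalised eigenvector v of λ).

  λ = 3: largest Jordan block has size 3, contributing (x − 3)^3

So m_A(x) = (x - 3)^3 = x^3 - 9*x^2 + 27*x - 27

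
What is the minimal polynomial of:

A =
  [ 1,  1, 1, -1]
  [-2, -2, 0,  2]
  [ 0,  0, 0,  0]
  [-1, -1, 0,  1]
x^3

The characteristic polynomial is χ_A(x) = x^4, so the eigenvalues are known. The minimal polynomial is
  m_A(x) = Π_λ (x − λ)^{k_λ}
where k_λ is the size of the *largest* Jordan block for λ (equivalently, the smallest k with (A − λI)^k v = 0 for every generalised eigenvector v of λ).

  λ = 0: largest Jordan block has size 3, contributing (x − 0)^3

So m_A(x) = x^3 = x^3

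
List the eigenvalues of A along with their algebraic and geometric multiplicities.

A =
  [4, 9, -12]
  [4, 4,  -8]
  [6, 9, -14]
λ = -2: alg = 3, geom = 2

Step 1 — factor the characteristic polynomial to read off the algebraic multiplicities:
  χ_A(x) = (x + 2)^3

Step 2 — compute geometric multiplicities via the rank-nullity identity g(λ) = n − rank(A − λI):
  rank(A − (-2)·I) = 1, so dim ker(A − (-2)·I) = n − 1 = 2

Summary:
  λ = -2: algebraic multiplicity = 3, geometric multiplicity = 2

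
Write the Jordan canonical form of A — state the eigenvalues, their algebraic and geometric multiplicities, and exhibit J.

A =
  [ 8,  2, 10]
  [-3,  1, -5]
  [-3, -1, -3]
J_2(2) ⊕ J_1(2)

The characteristic polynomial is
  det(x·I − A) = x^3 - 6*x^2 + 12*x - 8 = (x - 2)^3

Eigenvalues and multiplicities (the geometric multiplicity of λ is n − rank(A − λI), which equals the number of Jordan blocks for λ):
  λ = 2: algebraic multiplicity = 3, geometric multiplicity = 2

Determining the block sizes for each eigenvalue:
  λ = 2: 2 blocks summing to 3 forces exactly one block of size 2 and the rest size 1 → block sizes [2, 1]

Assembling the blocks gives a Jordan form
J =
  [2, 1, 0]
  [0, 2, 0]
  [0, 0, 2]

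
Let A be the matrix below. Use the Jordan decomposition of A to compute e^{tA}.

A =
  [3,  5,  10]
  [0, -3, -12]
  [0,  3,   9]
e^{tA} =
  [exp(3*t), 5*t*exp(3*t), 10*t*exp(3*t)]
  [0, -6*t*exp(3*t) + exp(3*t), -12*t*exp(3*t)]
  [0, 3*t*exp(3*t), 6*t*exp(3*t) + exp(3*t)]

Strategy: write A = P · J · P⁻¹ where J is a Jordan canonical form, so e^{tA} = P · e^{tJ} · P⁻¹, and e^{tJ} can be computed block-by-block.

A has Jordan form
J =
  [3, 1, 0]
  [0, 3, 0]
  [0, 0, 3]
(up to reordering of blocks).

Per-block formulas:
  For a 1×1 block at λ = 3: exp(t · [3]) = [e^(3t)].
  For a 2×2 Jordan block J_2(3): exp(t · J_2(3)) = e^(3t)·(I + t·N), where N is the 2×2 nilpotent shift.

After assembling e^{tJ} and conjugating by P, we get:

e^{tA} =
  [exp(3*t), 5*t*exp(3*t), 10*t*exp(3*t)]
  [0, -6*t*exp(3*t) + exp(3*t), -12*t*exp(3*t)]
  [0, 3*t*exp(3*t), 6*t*exp(3*t) + exp(3*t)]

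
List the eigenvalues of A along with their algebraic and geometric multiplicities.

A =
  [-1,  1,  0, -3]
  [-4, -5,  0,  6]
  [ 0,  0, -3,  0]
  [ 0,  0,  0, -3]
λ = -3: alg = 4, geom = 3

Step 1 — factor the characteristic polynomial to read off the algebraic multiplicities:
  χ_A(x) = (x + 3)^4

Step 2 — compute geometric multiplicities via the rank-nullity identity g(λ) = n − rank(A − λI):
  rank(A − (-3)·I) = 1, so dim ker(A − (-3)·I) = n − 1 = 3

Summary:
  λ = -3: algebraic multiplicity = 4, geometric multiplicity = 3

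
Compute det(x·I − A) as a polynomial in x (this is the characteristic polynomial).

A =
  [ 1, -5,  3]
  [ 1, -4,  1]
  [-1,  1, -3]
x^3 + 6*x^2 + 12*x + 8

Expanding det(x·I − A) (e.g. by cofactor expansion or by noting that A is similar to its Jordan form J, which has the same characteristic polynomial as A) gives
  χ_A(x) = x^3 + 6*x^2 + 12*x + 8
which factors as (x + 2)^3. The eigenvalues (with algebraic multiplicities) are λ = -2 with multiplicity 3.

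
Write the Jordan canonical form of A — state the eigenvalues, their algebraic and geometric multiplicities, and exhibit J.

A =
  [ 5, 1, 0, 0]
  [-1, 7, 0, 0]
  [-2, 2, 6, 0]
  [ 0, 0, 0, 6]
J_2(6) ⊕ J_1(6) ⊕ J_1(6)

The characteristic polynomial is
  det(x·I − A) = x^4 - 24*x^3 + 216*x^2 - 864*x + 1296 = (x - 6)^4

Eigenvalues and multiplicities (the geometric multiplicity of λ is n − rank(A − λI), which equals the number of Jordan blocks for λ):
  λ = 6: algebraic multiplicity = 4, geometric multiplicity = 3

Determining the block sizes for each eigenvalue:
  λ = 6: 3 blocks summing to 4 forces exactly one block of size 2 and the rest size 1 → block sizes [2, 1, 1]

Assembling the blocks gives a Jordan form
J =
  [6, 1, 0, 0]
  [0, 6, 0, 0]
  [0, 0, 6, 0]
  [0, 0, 0, 6]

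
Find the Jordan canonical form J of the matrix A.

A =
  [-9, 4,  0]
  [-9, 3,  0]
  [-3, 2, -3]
J_2(-3) ⊕ J_1(-3)

The characteristic polynomial is
  det(x·I − A) = x^3 + 9*x^2 + 27*x + 27 = (x + 3)^3

Eigenvalues and multiplicities (the geometric multiplicity of λ is n − rank(A − λI), which equals the number of Jordan blocks for λ):
  λ = -3: algebraic multiplicity = 3, geometric multiplicity = 2

Determining the block sizes for each eigenvalue:
  λ = -3: 2 blocks summing to 3 forces exactly one block of size 2 and the rest size 1 → block sizes [2, 1]

Assembling the blocks gives a Jordan form
J =
  [-3,  1,  0]
  [ 0, -3,  0]
  [ 0,  0, -3]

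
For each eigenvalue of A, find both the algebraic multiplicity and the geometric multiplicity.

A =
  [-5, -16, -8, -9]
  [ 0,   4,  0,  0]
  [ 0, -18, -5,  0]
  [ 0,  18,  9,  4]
λ = -5: alg = 2, geom = 1; λ = 4: alg = 2, geom = 2

Step 1 — factor the characteristic polynomial to read off the algebraic multiplicities:
  χ_A(x) = (x - 4)^2*(x + 5)^2

Step 2 — compute geometric multiplicities via the rank-nullity identity g(λ) = n − rank(A − λI):
  rank(A − (-5)·I) = 3, so dim ker(A − (-5)·I) = n − 3 = 1
  rank(A − (4)·I) = 2, so dim ker(A − (4)·I) = n − 2 = 2

Summary:
  λ = -5: algebraic multiplicity = 2, geometric multiplicity = 1
  λ = 4: algebraic multiplicity = 2, geometric multiplicity = 2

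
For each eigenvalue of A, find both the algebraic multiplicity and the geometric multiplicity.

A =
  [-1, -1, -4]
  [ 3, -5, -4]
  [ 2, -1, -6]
λ = -4: alg = 3, geom = 1

Step 1 — factor the characteristic polynomial to read off the algebraic multiplicities:
  χ_A(x) = (x + 4)^3

Step 2 — compute geometric multiplicities via the rank-nullity identity g(λ) = n − rank(A − λI):
  rank(A − (-4)·I) = 2, so dim ker(A − (-4)·I) = n − 2 = 1

Summary:
  λ = -4: algebraic multiplicity = 3, geometric multiplicity = 1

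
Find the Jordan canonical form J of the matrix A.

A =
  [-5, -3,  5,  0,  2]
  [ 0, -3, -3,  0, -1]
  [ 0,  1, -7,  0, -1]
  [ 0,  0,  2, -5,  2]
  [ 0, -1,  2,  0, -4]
J_2(-5) ⊕ J_1(-5) ⊕ J_1(-5) ⊕ J_1(-4)

The characteristic polynomial is
  det(x·I − A) = x^5 + 24*x^4 + 230*x^3 + 1100*x^2 + 2625*x + 2500 = (x + 4)*(x + 5)^4

Eigenvalues and multiplicities (the geometric multiplicity of λ is n − rank(A − λI), which equals the number of Jordan blocks for λ):
  λ = -5: algebraic multiplicity = 4, geometric multiplicity = 3
  λ = -4: algebraic multiplicity = 1, geometric multiplicity = 1

Determining the block sizes for each eigenvalue:
  λ = -5: 3 blocks summing to 4 forces exactly one block of size 2 and the rest size 1 → block sizes [2, 1, 1]
  λ = -4: one block (gm = 1), so the single block has size am = 1 → block sizes [1]

Assembling the blocks gives a Jordan form
J =
  [-5,  1,  0,  0,  0]
  [ 0, -5,  0,  0,  0]
  [ 0,  0, -5,  0,  0]
  [ 0,  0,  0, -5,  0]
  [ 0,  0,  0,  0, -4]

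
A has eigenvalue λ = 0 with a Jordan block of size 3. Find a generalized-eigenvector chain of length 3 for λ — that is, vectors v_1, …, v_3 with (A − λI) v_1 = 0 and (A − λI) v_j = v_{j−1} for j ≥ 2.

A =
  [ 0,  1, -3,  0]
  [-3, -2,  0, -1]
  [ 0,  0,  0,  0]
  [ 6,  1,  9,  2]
A Jordan chain for λ = 0 of length 3:
v_1 = (-3, 0, 0, 9)ᵀ
v_2 = (0, -3, 0, 6)ᵀ
v_3 = (1, 0, 0, 0)ᵀ

Let N = A − (0)·I. We want v_3 with N^3 v_3 = 0 but N^2 v_3 ≠ 0; then v_{j-1} := N · v_j for j = 3, …, 2.

Pick v_3 = (1, 0, 0, 0)ᵀ.
Then v_2 = N · v_3 = (0, -3, 0, 6)ᵀ.
Then v_1 = N · v_2 = (-3, 0, 0, 9)ᵀ.

Sanity check: (A − (0)·I) v_1 = (0, 0, 0, 0)ᵀ = 0. ✓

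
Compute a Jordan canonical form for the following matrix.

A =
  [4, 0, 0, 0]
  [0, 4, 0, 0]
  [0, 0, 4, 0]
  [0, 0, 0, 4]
J_1(4) ⊕ J_1(4) ⊕ J_1(4) ⊕ J_1(4)

The characteristic polynomial is
  det(x·I − A) = x^4 - 16*x^3 + 96*x^2 - 256*x + 256 = (x - 4)^4

Eigenvalues and multiplicities (the geometric multiplicity of λ is n − rank(A − λI), which equals the number of Jordan blocks for λ):
  λ = 4: algebraic multiplicity = 4, geometric multiplicity = 4

Determining the block sizes for each eigenvalue:
  λ = 4: gm = am = 4, so every block has size 1 → block sizes [1, 1, 1, 1]

Assembling the blocks gives a Jordan form
J =
  [4, 0, 0, 0]
  [0, 4, 0, 0]
  [0, 0, 4, 0]
  [0, 0, 0, 4]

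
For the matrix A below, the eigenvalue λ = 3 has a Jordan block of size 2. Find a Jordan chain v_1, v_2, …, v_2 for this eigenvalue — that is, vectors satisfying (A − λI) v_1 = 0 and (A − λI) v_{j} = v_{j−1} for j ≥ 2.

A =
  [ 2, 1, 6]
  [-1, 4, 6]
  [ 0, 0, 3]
A Jordan chain for λ = 3 of length 2:
v_1 = (-1, -1, 0)ᵀ
v_2 = (1, 0, 0)ᵀ

Let N = A − (3)·I. We want v_2 with N^2 v_2 = 0 but N^1 v_2 ≠ 0; then v_{j-1} := N · v_j for j = 2, …, 2.

Pick v_2 = (1, 0, 0)ᵀ.
Then v_1 = N · v_2 = (-1, -1, 0)ᵀ.

Sanity check: (A − (3)·I) v_1 = (0, 0, 0)ᵀ = 0. ✓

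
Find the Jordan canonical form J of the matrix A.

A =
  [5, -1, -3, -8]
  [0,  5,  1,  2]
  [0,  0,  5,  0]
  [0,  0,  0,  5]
J_3(5) ⊕ J_1(5)

The characteristic polynomial is
  det(x·I − A) = x^4 - 20*x^3 + 150*x^2 - 500*x + 625 = (x - 5)^4

Eigenvalues and multiplicities (the geometric multiplicity of λ is n − rank(A − λI), which equals the number of Jordan blocks for λ):
  λ = 5: algebraic multiplicity = 4, geometric multiplicity = 2

Determining the block sizes for each eigenvalue:
  λ = 5: with am = 4 and gm = 2, the partition is not yet determined (e.g. several partitions of 4 into 2 parts exist). Let N = A − (5)·I. Computing rank(N^1) = 2, rank(N^2) = 1, rank(N^3) = 0; the number of blocks of size ≥ j is rank(N^{j−1}) − rank(N^j), giving [2, 1, 1]. So we have 1 block(s) of size 3, 1 block(s) of size 1 → block sizes [3, 1]

Assembling the blocks gives a Jordan form
J =
  [5, 1, 0, 0]
  [0, 5, 1, 0]
  [0, 0, 5, 0]
  [0, 0, 0, 5]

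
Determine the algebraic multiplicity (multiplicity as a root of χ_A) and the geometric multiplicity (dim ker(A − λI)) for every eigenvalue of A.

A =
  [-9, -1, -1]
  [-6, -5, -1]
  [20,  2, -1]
λ = -5: alg = 3, geom = 1

Step 1 — factor the characteristic polynomial to read off the algebraic multiplicities:
  χ_A(x) = (x + 5)^3

Step 2 — compute geometric multiplicities via the rank-nullity identity g(λ) = n − rank(A − λI):
  rank(A − (-5)·I) = 2, so dim ker(A − (-5)·I) = n − 2 = 1

Summary:
  λ = -5: algebraic multiplicity = 3, geometric multiplicity = 1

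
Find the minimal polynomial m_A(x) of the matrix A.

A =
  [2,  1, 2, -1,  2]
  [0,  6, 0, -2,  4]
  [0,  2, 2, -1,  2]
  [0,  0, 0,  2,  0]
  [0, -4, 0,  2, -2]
x^2 - 4*x + 4

The characteristic polynomial is χ_A(x) = (x - 2)^5, so the eigenvalues are known. The minimal polynomial is
  m_A(x) = Π_λ (x − λ)^{k_λ}
where k_λ is the size of the *largest* Jordan block for λ (equivalently, the smallest k with (A − λI)^k v = 0 for every generalised eigenvector v of λ).

  λ = 2: largest Jordan block has size 2, contributing (x − 2)^2

So m_A(x) = (x - 2)^2 = x^2 - 4*x + 4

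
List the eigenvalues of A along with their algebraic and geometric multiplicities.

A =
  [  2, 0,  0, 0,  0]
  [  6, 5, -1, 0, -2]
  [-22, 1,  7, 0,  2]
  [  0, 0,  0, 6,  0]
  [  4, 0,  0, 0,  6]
λ = 2: alg = 1, geom = 1; λ = 6: alg = 4, geom = 3

Step 1 — factor the characteristic polynomial to read off the algebraic multiplicities:
  χ_A(x) = (x - 6)^4*(x - 2)

Step 2 — compute geometric multiplicities via the rank-nullity identity g(λ) = n − rank(A − λI):
  rank(A − (2)·I) = 4, so dim ker(A − (2)·I) = n − 4 = 1
  rank(A − (6)·I) = 2, so dim ker(A − (6)·I) = n − 2 = 3

Summary:
  λ = 2: algebraic multiplicity = 1, geometric multiplicity = 1
  λ = 6: algebraic multiplicity = 4, geometric multiplicity = 3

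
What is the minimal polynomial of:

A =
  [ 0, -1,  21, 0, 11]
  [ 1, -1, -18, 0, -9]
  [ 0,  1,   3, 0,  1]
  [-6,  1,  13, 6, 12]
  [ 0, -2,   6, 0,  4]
x^5 - 12*x^4 + 36*x^3

The characteristic polynomial is χ_A(x) = x^3*(x - 6)^2, so the eigenvalues are known. The minimal polynomial is
  m_A(x) = Π_λ (x − λ)^{k_λ}
where k_λ is the size of the *largest* Jordan block for λ (equivalently, the smallest k with (A − λI)^k v = 0 for every generalised eigenvector v of λ).

  λ = 0: largest Jordan block has size 3, contributing (x − 0)^3
  λ = 6: largest Jordan block has size 2, contributing (x − 6)^2

So m_A(x) = x^3*(x - 6)^2 = x^5 - 12*x^4 + 36*x^3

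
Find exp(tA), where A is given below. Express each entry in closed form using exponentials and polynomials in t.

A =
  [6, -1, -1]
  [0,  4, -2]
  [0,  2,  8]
e^{tA} =
  [exp(6*t), -t*exp(6*t), -t*exp(6*t)]
  [0, -2*t*exp(6*t) + exp(6*t), -2*t*exp(6*t)]
  [0, 2*t*exp(6*t), 2*t*exp(6*t) + exp(6*t)]

Strategy: write A = P · J · P⁻¹ where J is a Jordan canonical form, so e^{tA} = P · e^{tJ} · P⁻¹, and e^{tJ} can be computed block-by-block.

A has Jordan form
J =
  [6, 1, 0]
  [0, 6, 0]
  [0, 0, 6]
(up to reordering of blocks).

Per-block formulas:
  For a 2×2 Jordan block J_2(6): exp(t · J_2(6)) = e^(6t)·(I + t·N), where N is the 2×2 nilpotent shift.
  For a 1×1 block at λ = 6: exp(t · [6]) = [e^(6t)].

After assembling e^{tJ} and conjugating by P, we get:

e^{tA} =
  [exp(6*t), -t*exp(6*t), -t*exp(6*t)]
  [0, -2*t*exp(6*t) + exp(6*t), -2*t*exp(6*t)]
  [0, 2*t*exp(6*t), 2*t*exp(6*t) + exp(6*t)]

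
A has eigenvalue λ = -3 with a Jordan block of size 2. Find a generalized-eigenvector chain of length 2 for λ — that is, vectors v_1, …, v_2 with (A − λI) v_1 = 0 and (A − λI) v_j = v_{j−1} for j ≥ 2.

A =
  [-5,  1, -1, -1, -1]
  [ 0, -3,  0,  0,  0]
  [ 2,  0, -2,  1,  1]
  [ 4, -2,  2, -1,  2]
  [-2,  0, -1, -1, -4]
A Jordan chain for λ = -3 of length 2:
v_1 = (-2, 0, 2, 4, -2)ᵀ
v_2 = (1, 0, 0, 0, 0)ᵀ

Let N = A − (-3)·I. We want v_2 with N^2 v_2 = 0 but N^1 v_2 ≠ 0; then v_{j-1} := N · v_j for j = 2, …, 2.

Pick v_2 = (1, 0, 0, 0, 0)ᵀ.
Then v_1 = N · v_2 = (-2, 0, 2, 4, -2)ᵀ.

Sanity check: (A − (-3)·I) v_1 = (0, 0, 0, 0, 0)ᵀ = 0. ✓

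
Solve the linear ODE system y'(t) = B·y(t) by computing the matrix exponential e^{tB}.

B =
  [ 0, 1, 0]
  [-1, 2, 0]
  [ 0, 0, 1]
e^{tB} =
  [-t*exp(t) + exp(t), t*exp(t), 0]
  [-t*exp(t), t*exp(t) + exp(t), 0]
  [0, 0, exp(t)]

Strategy: write B = P · J · P⁻¹ where J is a Jordan canonical form, so e^{tB} = P · e^{tJ} · P⁻¹, and e^{tJ} can be computed block-by-block.

B has Jordan form
J =
  [1, 1, 0]
  [0, 1, 0]
  [0, 0, 1]
(up to reordering of blocks).

Per-block formulas:
  For a 2×2 Jordan block J_2(1): exp(t · J_2(1)) = e^(1t)·(I + t·N), where N is the 2×2 nilpotent shift.
  For a 1×1 block at λ = 1: exp(t · [1]) = [e^(1t)].

After assembling e^{tJ} and conjugating by P, we get:

e^{tB} =
  [-t*exp(t) + exp(t), t*exp(t), 0]
  [-t*exp(t), t*exp(t) + exp(t), 0]
  [0, 0, exp(t)]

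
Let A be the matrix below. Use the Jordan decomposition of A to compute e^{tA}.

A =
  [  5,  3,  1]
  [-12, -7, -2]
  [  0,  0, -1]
e^{tA} =
  [6*t*exp(-t) + exp(-t), 3*t*exp(-t), t*exp(-t)]
  [-12*t*exp(-t), -6*t*exp(-t) + exp(-t), -2*t*exp(-t)]
  [0, 0, exp(-t)]

Strategy: write A = P · J · P⁻¹ where J is a Jordan canonical form, so e^{tA} = P · e^{tJ} · P⁻¹, and e^{tJ} can be computed block-by-block.

A has Jordan form
J =
  [-1,  1,  0]
  [ 0, -1,  0]
  [ 0,  0, -1]
(up to reordering of blocks).

Per-block formulas:
  For a 2×2 Jordan block J_2(-1): exp(t · J_2(-1)) = e^(-1t)·(I + t·N), where N is the 2×2 nilpotent shift.
  For a 1×1 block at λ = -1: exp(t · [-1]) = [e^(-1t)].

After assembling e^{tJ} and conjugating by P, we get:

e^{tA} =
  [6*t*exp(-t) + exp(-t), 3*t*exp(-t), t*exp(-t)]
  [-12*t*exp(-t), -6*t*exp(-t) + exp(-t), -2*t*exp(-t)]
  [0, 0, exp(-t)]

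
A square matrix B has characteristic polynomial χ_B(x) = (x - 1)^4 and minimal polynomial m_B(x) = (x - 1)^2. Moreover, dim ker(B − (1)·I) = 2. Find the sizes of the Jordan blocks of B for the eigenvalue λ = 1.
Block sizes for λ = 1: [2, 2]

Step 1 — from the characteristic polynomial, algebraic multiplicity of λ = 1 is 4. From dim ker(B − (1)·I) = 2, there are exactly 2 Jordan blocks for λ = 1.
Step 2 — from the minimal polynomial, the factor (x − 1)^2 tells us the largest block for λ = 1 has size 2.
Step 3 — with total size 4, 2 blocks, and largest block 2, the block sizes (in nonincreasing order) are [2, 2].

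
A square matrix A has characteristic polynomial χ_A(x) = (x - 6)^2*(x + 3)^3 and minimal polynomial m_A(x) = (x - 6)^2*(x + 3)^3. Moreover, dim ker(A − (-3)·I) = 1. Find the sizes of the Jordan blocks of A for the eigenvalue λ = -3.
Block sizes for λ = -3: [3]

Step 1 — from the characteristic polynomial, algebraic multiplicity of λ = -3 is 3. From dim ker(A − (-3)·I) = 1, there are exactly 1 Jordan blocks for λ = -3.
Step 2 — from the minimal polynomial, the factor (x + 3)^3 tells us the largest block for λ = -3 has size 3.
Step 3 — with total size 3, 1 blocks, and largest block 3, the block sizes (in nonincreasing order) are [3].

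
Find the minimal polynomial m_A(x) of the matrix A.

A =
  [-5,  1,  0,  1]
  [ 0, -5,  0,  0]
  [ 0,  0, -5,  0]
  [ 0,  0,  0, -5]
x^2 + 10*x + 25

The characteristic polynomial is χ_A(x) = (x + 5)^4, so the eigenvalues are known. The minimal polynomial is
  m_A(x) = Π_λ (x − λ)^{k_λ}
where k_λ is the size of the *largest* Jordan block for λ (equivalently, the smallest k with (A − λI)^k v = 0 for every generalised eigenvector v of λ).

  λ = -5: largest Jordan block has size 2, contributing (x + 5)^2

So m_A(x) = (x + 5)^2 = x^2 + 10*x + 25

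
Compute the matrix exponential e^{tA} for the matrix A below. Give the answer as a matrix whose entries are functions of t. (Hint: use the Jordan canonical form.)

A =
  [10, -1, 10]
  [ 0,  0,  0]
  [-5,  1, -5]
e^{tA} =
  [2*exp(5*t) - 1, -t, 2*exp(5*t) - 2]
  [0, 1, 0]
  [1 - exp(5*t), t, 2 - exp(5*t)]

Strategy: write A = P · J · P⁻¹ where J is a Jordan canonical form, so e^{tA} = P · e^{tJ} · P⁻¹, and e^{tJ} can be computed block-by-block.

A has Jordan form
J =
  [0, 1, 0]
  [0, 0, 0]
  [0, 0, 5]
(up to reordering of blocks).

Per-block formulas:
  For a 1×1 block at λ = 5: exp(t · [5]) = [e^(5t)].
  For a 2×2 Jordan block J_2(0): exp(t · J_2(0)) = e^(0t)·(I + t·N), where N is the 2×2 nilpotent shift.

After assembling e^{tJ} and conjugating by P, we get:

e^{tA} =
  [2*exp(5*t) - 1, -t, 2*exp(5*t) - 2]
  [0, 1, 0]
  [1 - exp(5*t), t, 2 - exp(5*t)]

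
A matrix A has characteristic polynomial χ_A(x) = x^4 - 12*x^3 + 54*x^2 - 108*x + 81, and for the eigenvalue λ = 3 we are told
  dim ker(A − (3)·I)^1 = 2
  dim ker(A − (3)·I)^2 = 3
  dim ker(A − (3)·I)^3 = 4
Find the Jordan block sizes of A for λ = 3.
Block sizes for λ = 3: [3, 1]

From the dimensions of kernels of powers, the number of Jordan blocks of size at least j is d_j − d_{j−1} where d_j = dim ker(N^j) (with d_0 = 0). Computing the differences gives [2, 1, 1].
The number of blocks of size exactly k is (#blocks of size ≥ k) − (#blocks of size ≥ k + 1), so the partition is: 1 block(s) of size 1, 1 block(s) of size 3.
In nonincreasing order the block sizes are [3, 1].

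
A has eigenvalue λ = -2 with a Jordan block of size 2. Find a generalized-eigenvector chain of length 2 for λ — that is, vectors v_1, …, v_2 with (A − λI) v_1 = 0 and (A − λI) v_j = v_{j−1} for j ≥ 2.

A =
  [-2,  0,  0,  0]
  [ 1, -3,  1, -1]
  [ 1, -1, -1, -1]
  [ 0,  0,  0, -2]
A Jordan chain for λ = -2 of length 2:
v_1 = (0, 1, 1, 0)ᵀ
v_2 = (1, 0, 0, 0)ᵀ

Let N = A − (-2)·I. We want v_2 with N^2 v_2 = 0 but N^1 v_2 ≠ 0; then v_{j-1} := N · v_j for j = 2, …, 2.

Pick v_2 = (1, 0, 0, 0)ᵀ.
Then v_1 = N · v_2 = (0, 1, 1, 0)ᵀ.

Sanity check: (A − (-2)·I) v_1 = (0, 0, 0, 0)ᵀ = 0. ✓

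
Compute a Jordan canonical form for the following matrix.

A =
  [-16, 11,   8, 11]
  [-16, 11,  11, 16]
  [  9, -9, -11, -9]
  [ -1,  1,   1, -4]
J_3(-5) ⊕ J_1(-5)

The characteristic polynomial is
  det(x·I − A) = x^4 + 20*x^3 + 150*x^2 + 500*x + 625 = (x + 5)^4

Eigenvalues and multiplicities (the geometric multiplicity of λ is n − rank(A − λI), which equals the number of Jordan blocks for λ):
  λ = -5: algebraic multiplicity = 4, geometric multiplicity = 2

Determining the block sizes for each eigenvalue:
  λ = -5: with am = 4 and gm = 2, the partition is not yet determined (e.g. several partitions of 4 into 2 parts exist). Let N = A − (-5)·I. Computing rank(N^1) = 2, rank(N^2) = 1, rank(N^3) = 0; the number of blocks of size ≥ j is rank(N^{j−1}) − rank(N^j), giving [2, 1, 1]. So we have 1 block(s) of size 3, 1 block(s) of size 1 → block sizes [3, 1]

Assembling the blocks gives a Jordan form
J =
  [-5,  1,  0,  0]
  [ 0, -5,  1,  0]
  [ 0,  0, -5,  0]
  [ 0,  0,  0, -5]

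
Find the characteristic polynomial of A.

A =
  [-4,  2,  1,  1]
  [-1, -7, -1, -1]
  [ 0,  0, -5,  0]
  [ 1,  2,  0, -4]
x^4 + 20*x^3 + 150*x^2 + 500*x + 625

Expanding det(x·I − A) (e.g. by cofactor expansion or by noting that A is similar to its Jordan form J, which has the same characteristic polynomial as A) gives
  χ_A(x) = x^4 + 20*x^3 + 150*x^2 + 500*x + 625
which factors as (x + 5)^4. The eigenvalues (with algebraic multiplicities) are λ = -5 with multiplicity 4.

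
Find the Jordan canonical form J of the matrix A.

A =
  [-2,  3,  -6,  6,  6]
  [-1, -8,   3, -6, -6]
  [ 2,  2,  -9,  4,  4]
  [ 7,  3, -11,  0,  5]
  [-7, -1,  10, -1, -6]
J_3(-5) ⊕ J_2(-5)

The characteristic polynomial is
  det(x·I − A) = x^5 + 25*x^4 + 250*x^3 + 1250*x^2 + 3125*x + 3125 = (x + 5)^5

Eigenvalues and multiplicities (the geometric multiplicity of λ is n − rank(A − λI), which equals the number of Jordan blocks for λ):
  λ = -5: algebraic multiplicity = 5, geometric multiplicity = 2

Determining the block sizes for each eigenvalue:
  λ = -5: with am = 5 and gm = 2, the partition is not yet determined (e.g. several partitions of 5 into 2 parts exist). Let N = A − (-5)·I. Computing rank(N^1) = 3, rank(N^2) = 1, rank(N^3) = 0; the number of blocks of size ≥ j is rank(N^{j−1}) − rank(N^j), giving [2, 2, 1]. So we have 1 block(s) of size 3, 1 block(s) of size 2 → block sizes [3, 2]

Assembling the blocks gives a Jordan form
J =
  [-5,  1,  0,  0,  0]
  [ 0, -5,  1,  0,  0]
  [ 0,  0, -5,  0,  0]
  [ 0,  0,  0, -5,  1]
  [ 0,  0,  0,  0, -5]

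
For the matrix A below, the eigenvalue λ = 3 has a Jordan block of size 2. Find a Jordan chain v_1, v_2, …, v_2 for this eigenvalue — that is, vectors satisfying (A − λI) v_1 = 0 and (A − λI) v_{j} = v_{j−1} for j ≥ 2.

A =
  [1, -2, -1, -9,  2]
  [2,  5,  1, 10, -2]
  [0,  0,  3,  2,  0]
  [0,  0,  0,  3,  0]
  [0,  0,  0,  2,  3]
A Jordan chain for λ = 3 of length 2:
v_1 = (-2, 2, 0, 0, 0)ᵀ
v_2 = (1, 0, 0, 0, 0)ᵀ

Let N = A − (3)·I. We want v_2 with N^2 v_2 = 0 but N^1 v_2 ≠ 0; then v_{j-1} := N · v_j for j = 2, …, 2.

Pick v_2 = (1, 0, 0, 0, 0)ᵀ.
Then v_1 = N · v_2 = (-2, 2, 0, 0, 0)ᵀ.

Sanity check: (A − (3)·I) v_1 = (0, 0, 0, 0, 0)ᵀ = 0. ✓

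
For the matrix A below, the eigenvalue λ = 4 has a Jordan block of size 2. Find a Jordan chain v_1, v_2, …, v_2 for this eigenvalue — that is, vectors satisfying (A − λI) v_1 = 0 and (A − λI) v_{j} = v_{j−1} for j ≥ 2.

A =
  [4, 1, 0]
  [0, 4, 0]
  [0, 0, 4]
A Jordan chain for λ = 4 of length 2:
v_1 = (1, 0, 0)ᵀ
v_2 = (0, 1, 0)ᵀ

Let N = A − (4)·I. We want v_2 with N^2 v_2 = 0 but N^1 v_2 ≠ 0; then v_{j-1} := N · v_j for j = 2, …, 2.

Pick v_2 = (0, 1, 0)ᵀ.
Then v_1 = N · v_2 = (1, 0, 0)ᵀ.

Sanity check: (A − (4)·I) v_1 = (0, 0, 0)ᵀ = 0. ✓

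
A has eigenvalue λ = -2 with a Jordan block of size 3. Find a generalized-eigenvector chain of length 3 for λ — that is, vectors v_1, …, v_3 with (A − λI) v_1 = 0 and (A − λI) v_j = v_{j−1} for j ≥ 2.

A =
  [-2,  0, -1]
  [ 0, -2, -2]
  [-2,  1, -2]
A Jordan chain for λ = -2 of length 3:
v_1 = (2, 4, 0)ᵀ
v_2 = (0, 0, -2)ᵀ
v_3 = (1, 0, 0)ᵀ

Let N = A − (-2)·I. We want v_3 with N^3 v_3 = 0 but N^2 v_3 ≠ 0; then v_{j-1} := N · v_j for j = 3, …, 2.

Pick v_3 = (1, 0, 0)ᵀ.
Then v_2 = N · v_3 = (0, 0, -2)ᵀ.
Then v_1 = N · v_2 = (2, 4, 0)ᵀ.

Sanity check: (A − (-2)·I) v_1 = (0, 0, 0)ᵀ = 0. ✓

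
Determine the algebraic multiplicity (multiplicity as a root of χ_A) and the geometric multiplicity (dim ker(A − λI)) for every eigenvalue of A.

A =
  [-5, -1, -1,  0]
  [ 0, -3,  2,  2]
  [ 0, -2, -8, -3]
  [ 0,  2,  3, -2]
λ = -5: alg = 3, geom = 1; λ = -3: alg = 1, geom = 1

Step 1 — factor the characteristic polynomial to read off the algebraic multiplicities:
  χ_A(x) = (x + 3)*(x + 5)^3

Step 2 — compute geometric multiplicities via the rank-nullity identity g(λ) = n − rank(A − λI):
  rank(A − (-5)·I) = 3, so dim ker(A − (-5)·I) = n − 3 = 1
  rank(A − (-3)·I) = 3, so dim ker(A − (-3)·I) = n − 3 = 1

Summary:
  λ = -5: algebraic multiplicity = 3, geometric multiplicity = 1
  λ = -3: algebraic multiplicity = 1, geometric multiplicity = 1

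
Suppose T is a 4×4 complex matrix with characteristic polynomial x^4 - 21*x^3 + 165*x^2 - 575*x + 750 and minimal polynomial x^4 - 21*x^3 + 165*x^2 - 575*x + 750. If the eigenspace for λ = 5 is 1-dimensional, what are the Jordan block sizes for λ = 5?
Block sizes for λ = 5: [3]

Step 1 — from the characteristic polynomial, algebraic multiplicity of λ = 5 is 3. From dim ker(T − (5)·I) = 1, there are exactly 1 Jordan blocks for λ = 5.
Step 2 — from the minimal polynomial, the factor (x − 5)^3 tells us the largest block for λ = 5 has size 3.
Step 3 — with total size 3, 1 blocks, and largest block 3, the block sizes (in nonincreasing order) are [3].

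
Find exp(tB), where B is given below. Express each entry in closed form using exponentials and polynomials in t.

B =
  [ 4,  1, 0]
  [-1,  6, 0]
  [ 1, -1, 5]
e^{tB} =
  [-t*exp(5*t) + exp(5*t), t*exp(5*t), 0]
  [-t*exp(5*t), t*exp(5*t) + exp(5*t), 0]
  [t*exp(5*t), -t*exp(5*t), exp(5*t)]

Strategy: write B = P · J · P⁻¹ where J is a Jordan canonical form, so e^{tB} = P · e^{tJ} · P⁻¹, and e^{tJ} can be computed block-by-block.

B has Jordan form
J =
  [5, 1, 0]
  [0, 5, 0]
  [0, 0, 5]
(up to reordering of blocks).

Per-block formulas:
  For a 2×2 Jordan block J_2(5): exp(t · J_2(5)) = e^(5t)·(I + t·N), where N is the 2×2 nilpotent shift.
  For a 1×1 block at λ = 5: exp(t · [5]) = [e^(5t)].

After assembling e^{tJ} and conjugating by P, we get:

e^{tB} =
  [-t*exp(5*t) + exp(5*t), t*exp(5*t), 0]
  [-t*exp(5*t), t*exp(5*t) + exp(5*t), 0]
  [t*exp(5*t), -t*exp(5*t), exp(5*t)]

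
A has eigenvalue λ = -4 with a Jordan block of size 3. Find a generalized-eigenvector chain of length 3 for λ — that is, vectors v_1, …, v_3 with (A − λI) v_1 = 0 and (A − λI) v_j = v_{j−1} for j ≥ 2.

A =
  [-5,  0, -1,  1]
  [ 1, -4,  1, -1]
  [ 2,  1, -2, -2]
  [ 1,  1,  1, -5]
A Jordan chain for λ = -4 of length 3:
v_1 = (0, 0, 1, 1)ᵀ
v_2 = (-1, 1, 2, 1)ᵀ
v_3 = (1, 0, 0, 0)ᵀ

Let N = A − (-4)·I. We want v_3 with N^3 v_3 = 0 but N^2 v_3 ≠ 0; then v_{j-1} := N · v_j for j = 3, …, 2.

Pick v_3 = (1, 0, 0, 0)ᵀ.
Then v_2 = N · v_3 = (-1, 1, 2, 1)ᵀ.
Then v_1 = N · v_2 = (0, 0, 1, 1)ᵀ.

Sanity check: (A − (-4)·I) v_1 = (0, 0, 0, 0)ᵀ = 0. ✓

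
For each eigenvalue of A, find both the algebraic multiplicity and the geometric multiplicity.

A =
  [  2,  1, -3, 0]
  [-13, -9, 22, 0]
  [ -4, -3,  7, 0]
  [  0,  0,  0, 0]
λ = 0: alg = 4, geom = 2

Step 1 — factor the characteristic polynomial to read off the algebraic multiplicities:
  χ_A(x) = x^4

Step 2 — compute geometric multiplicities via the rank-nullity identity g(λ) = n − rank(A − λI):
  rank(A − (0)·I) = 2, so dim ker(A − (0)·I) = n − 2 = 2

Summary:
  λ = 0: algebraic multiplicity = 4, geometric multiplicity = 2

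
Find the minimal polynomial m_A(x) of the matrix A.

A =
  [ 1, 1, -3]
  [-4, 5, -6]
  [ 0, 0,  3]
x^2 - 6*x + 9

The characteristic polynomial is χ_A(x) = (x - 3)^3, so the eigenvalues are known. The minimal polynomial is
  m_A(x) = Π_λ (x − λ)^{k_λ}
where k_λ is the size of the *largest* Jordan block for λ (equivalently, the smallest k with (A − λI)^k v = 0 for every generalised eigenvector v of λ).

  λ = 3: largest Jordan block has size 2, contributing (x − 3)^2

So m_A(x) = (x - 3)^2 = x^2 - 6*x + 9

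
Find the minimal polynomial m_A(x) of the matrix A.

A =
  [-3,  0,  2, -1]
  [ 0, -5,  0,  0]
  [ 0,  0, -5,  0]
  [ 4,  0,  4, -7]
x^2 + 10*x + 25

The characteristic polynomial is χ_A(x) = (x + 5)^4, so the eigenvalues are known. The minimal polynomial is
  m_A(x) = Π_λ (x − λ)^{k_λ}
where k_λ is the size of the *largest* Jordan block for λ (equivalently, the smallest k with (A − λI)^k v = 0 for every generalised eigenvector v of λ).

  λ = -5: largest Jordan block has size 2, contributing (x + 5)^2

So m_A(x) = (x + 5)^2 = x^2 + 10*x + 25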